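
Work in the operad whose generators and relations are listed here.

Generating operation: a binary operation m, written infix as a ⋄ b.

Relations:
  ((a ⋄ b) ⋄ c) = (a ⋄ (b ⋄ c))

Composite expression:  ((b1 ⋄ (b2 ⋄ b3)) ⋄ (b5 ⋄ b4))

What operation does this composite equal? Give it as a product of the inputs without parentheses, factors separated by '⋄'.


b1 ⋄ b2 ⋄ b3 ⋄ b5 ⋄ b4

Under associativity of m, the answer is the b's in reading order.
(b2 ⋄ b3) unparenthesizes to b2 ⋄ b3
(b1 ⋄ (b2 ⋄ b3)) unparenthesizes to b1 ⋄ b2 ⋄ b3
(b5 ⋄ b4) unparenthesizes to b5 ⋄ b4
((b1 ⋄ (b2 ⋄ b3)) ⋄ (b5 ⋄ b4)) unparenthesizes to b1 ⋄ b2 ⋄ b3 ⋄ b5 ⋄ b4


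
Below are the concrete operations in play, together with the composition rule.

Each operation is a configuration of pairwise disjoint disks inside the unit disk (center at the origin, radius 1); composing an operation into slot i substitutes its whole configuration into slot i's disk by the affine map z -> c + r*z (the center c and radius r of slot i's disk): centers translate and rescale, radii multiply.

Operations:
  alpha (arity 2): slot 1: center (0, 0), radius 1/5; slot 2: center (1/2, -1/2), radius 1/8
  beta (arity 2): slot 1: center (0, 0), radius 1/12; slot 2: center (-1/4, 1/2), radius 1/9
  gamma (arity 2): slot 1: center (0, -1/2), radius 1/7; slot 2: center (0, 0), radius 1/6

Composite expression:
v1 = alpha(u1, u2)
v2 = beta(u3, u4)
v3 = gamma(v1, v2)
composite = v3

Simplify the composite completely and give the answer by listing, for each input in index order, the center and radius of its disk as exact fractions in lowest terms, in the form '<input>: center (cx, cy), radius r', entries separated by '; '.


u1: center (0, -1/2), radius 1/35; u2: center (1/14, -4/7), radius 1/56; u3: center (0, 0), radius 1/72; u4: center (-1/24, 1/12), radius 1/54

Each u-disk chains the slot maps above it in gamma; radii multiply.
input u1: composing its 2 substitution steps yields center (0, -1/2), radius 1/35
input u2: composing its 2 substitution steps yields center (1/14, -4/7), radius 1/56
input u3: composing its 2 substitution steps yields center (0, 0), radius 1/72
input u4: composing its 2 substitution steps yields center (-1/24, 1/12), radius 1/54


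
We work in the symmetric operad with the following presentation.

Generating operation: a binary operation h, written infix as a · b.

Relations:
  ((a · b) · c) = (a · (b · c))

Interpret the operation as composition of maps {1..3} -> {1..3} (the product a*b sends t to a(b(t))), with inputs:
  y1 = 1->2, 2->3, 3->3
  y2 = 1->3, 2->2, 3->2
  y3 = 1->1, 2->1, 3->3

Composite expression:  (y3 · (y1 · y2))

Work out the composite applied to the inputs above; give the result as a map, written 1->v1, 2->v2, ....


(y1 · y2) = 1->3, 2->3, 3->3
(y3 · (y1 · y2)) = 1->3, 2->3, 3->3

1->3, 2->3, 3->3


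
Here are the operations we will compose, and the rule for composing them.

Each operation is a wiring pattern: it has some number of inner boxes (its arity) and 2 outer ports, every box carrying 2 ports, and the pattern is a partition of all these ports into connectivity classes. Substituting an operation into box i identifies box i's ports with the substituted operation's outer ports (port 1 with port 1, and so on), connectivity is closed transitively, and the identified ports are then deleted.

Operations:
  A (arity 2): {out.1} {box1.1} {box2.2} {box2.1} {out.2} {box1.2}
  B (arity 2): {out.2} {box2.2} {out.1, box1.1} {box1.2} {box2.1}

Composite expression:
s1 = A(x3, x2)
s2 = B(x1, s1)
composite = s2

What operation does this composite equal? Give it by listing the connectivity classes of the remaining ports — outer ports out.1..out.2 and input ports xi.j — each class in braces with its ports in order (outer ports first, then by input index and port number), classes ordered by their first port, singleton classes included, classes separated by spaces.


{out.1, x1.1} {out.2} {x1.2} {x2.1} {x2.2} {x3.1} {x3.2}

Substituting into B glues patterns; closure does the rest.
A over (x3, x2) gives {out.1} {out.2} {x2.1} {x2.2} {x3.1} {x3.2}, out.j being that stage's outer ports
B over (x1, x3, x2) gives {out.1, x1.1} {out.2} {x1.2} {x2.1} {x2.2} {x3.1} {x3.2}, out.j being that stage's outer ports


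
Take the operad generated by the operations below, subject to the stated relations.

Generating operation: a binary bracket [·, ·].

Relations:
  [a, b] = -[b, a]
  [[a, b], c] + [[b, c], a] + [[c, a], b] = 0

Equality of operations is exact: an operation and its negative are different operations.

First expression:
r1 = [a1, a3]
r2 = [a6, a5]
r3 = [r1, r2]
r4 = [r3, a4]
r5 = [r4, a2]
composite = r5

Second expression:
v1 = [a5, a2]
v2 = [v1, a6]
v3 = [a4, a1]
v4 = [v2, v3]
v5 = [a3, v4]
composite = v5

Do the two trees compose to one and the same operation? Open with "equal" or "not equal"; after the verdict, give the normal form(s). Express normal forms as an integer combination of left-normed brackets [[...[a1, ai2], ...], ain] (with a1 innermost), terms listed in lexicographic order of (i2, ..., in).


not equal: they reduce to -[[[[[a1, a3], a5], a6], a4], a2] + [[[[[a1, a3], a6], a5], a4], a2] and [[[[[a1, a4], a2], a5], a6], a3] - [[[[[a1, a4], a5], a2], a6], a3] - [[[[[a1, a4], a6], a2], a5], a3] + [[[[[a1, a4], a6], a5], a2], a3]

In normal form, the first expression is -[[[[[a1, a3], a5], a6], a4], a2] + [[[[[a1, a3], a6], a5], a4], a2]
In normal form, the second expression is [[[[[a1, a4], a2], a5], a6], a3] - [[[[[a1, a4], a5], a2], a6], a3] - [[[[[a1, a4], a6], a2], a5], a3] + [[[[[a1, a4], a6], a5], a2], a3]
Different reductions; not equal.


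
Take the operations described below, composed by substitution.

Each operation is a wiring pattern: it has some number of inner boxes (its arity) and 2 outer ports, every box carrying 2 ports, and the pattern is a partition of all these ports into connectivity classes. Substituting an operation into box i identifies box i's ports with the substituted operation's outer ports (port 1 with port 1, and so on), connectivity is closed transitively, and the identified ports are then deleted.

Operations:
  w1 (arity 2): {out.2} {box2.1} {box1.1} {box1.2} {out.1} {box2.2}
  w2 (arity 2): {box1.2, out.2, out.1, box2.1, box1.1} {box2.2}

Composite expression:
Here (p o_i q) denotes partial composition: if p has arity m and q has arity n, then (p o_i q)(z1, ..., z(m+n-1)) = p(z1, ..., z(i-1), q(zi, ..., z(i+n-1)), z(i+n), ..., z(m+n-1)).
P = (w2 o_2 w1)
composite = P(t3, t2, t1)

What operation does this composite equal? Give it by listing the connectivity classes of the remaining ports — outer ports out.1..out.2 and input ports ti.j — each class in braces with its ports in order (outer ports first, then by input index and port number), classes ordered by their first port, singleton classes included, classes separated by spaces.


{out.1, out.2, t3.1, t3.2} {t1.1} {t1.2} {t2.1} {t2.2}

After gluing at w2, chains via deleted ports link the t-ports.
after w1, the pattern on (t2, t1) reads {out.1} {out.2} {t1.1} {t1.2} {t2.1} {t2.2} (out.j = its outer ports)
after w2, the pattern on (t3, t2, t1) reads {out.1, out.2, t3.1, t3.2} {t1.1} {t1.2} {t2.1} {t2.2} (out.j = its outer ports)


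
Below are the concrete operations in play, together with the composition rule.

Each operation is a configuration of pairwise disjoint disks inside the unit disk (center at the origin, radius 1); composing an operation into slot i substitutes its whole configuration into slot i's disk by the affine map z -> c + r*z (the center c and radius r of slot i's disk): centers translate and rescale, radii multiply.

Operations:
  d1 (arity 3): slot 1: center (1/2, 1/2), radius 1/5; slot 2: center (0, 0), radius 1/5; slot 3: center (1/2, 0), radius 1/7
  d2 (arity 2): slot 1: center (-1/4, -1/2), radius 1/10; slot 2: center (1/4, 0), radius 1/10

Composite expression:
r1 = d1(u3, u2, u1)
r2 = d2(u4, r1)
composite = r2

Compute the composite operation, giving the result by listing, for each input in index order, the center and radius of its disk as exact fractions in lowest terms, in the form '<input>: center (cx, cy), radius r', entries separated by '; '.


u1: center (3/10, 0), radius 1/70; u2: center (1/4, 0), radius 1/50; u3: center (3/10, 1/20), radius 1/50; u4: center (-1/4, -1/2), radius 1/10


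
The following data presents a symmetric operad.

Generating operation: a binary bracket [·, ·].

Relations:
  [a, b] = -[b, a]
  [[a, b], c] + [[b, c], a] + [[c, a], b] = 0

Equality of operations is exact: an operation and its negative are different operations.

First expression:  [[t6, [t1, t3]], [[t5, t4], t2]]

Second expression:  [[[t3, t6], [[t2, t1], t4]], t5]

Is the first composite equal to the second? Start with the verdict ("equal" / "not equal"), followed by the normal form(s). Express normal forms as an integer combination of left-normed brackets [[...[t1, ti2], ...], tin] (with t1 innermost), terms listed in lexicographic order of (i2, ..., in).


not equal; first: -[[[[[t1, t3], t6], t2], t4], t5] + [[[[[t1, t3], t6], t2], t5], t4] + [[[[[t1, t3], t6], t4], t5], t2] - [[[[[t1, t3], t6], t5], t4], t2]; second: [[[[[t1, t2], t4], t3], t6], t5] - [[[[[t1, t2], t4], t6], t3], t5]

The first composite normalizes to -[[[[[t1, t3], t6], t2], t4], t5] + [[[[[t1, t3], t6], t2], t5], t4] + [[[[[t1, t3], t6], t4], t5], t2] - [[[[[t1, t3], t6], t5], t4], t2]
The second composite normalizes to [[[[[t1, t2], t4], t3], t6], t5] - [[[[[t1, t2], t4], t6], t3], t5]
The forms do not match — not equal.


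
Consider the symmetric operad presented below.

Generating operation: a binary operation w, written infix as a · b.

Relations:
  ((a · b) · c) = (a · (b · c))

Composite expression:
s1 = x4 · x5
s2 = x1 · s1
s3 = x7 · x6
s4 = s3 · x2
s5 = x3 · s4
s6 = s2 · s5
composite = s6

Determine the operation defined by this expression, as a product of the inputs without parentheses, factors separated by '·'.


x1 · x4 · x5 · x3 · x7 · x6 · x2

Key point: w is associative — brackets drop, the x-order remains.
(x4 · x5) unparenthesizes to x4 · x5
(x1 · (x4 · x5)) unparenthesizes to x1 · x4 · x5
(x7 · x6) unparenthesizes to x7 · x6
((x7 · x6) · x2) unparenthesizes to x7 · x6 · x2
(x3 · ((x7 · x6) · x2)) unparenthesizes to x3 · x7 · x6 · x2
((x1 · (x4 · x5)) · (x3 · ((x7 · x6) · x2))) unparenthesizes to x1 · x4 · x5 · x3 · x7 · x6 · x2


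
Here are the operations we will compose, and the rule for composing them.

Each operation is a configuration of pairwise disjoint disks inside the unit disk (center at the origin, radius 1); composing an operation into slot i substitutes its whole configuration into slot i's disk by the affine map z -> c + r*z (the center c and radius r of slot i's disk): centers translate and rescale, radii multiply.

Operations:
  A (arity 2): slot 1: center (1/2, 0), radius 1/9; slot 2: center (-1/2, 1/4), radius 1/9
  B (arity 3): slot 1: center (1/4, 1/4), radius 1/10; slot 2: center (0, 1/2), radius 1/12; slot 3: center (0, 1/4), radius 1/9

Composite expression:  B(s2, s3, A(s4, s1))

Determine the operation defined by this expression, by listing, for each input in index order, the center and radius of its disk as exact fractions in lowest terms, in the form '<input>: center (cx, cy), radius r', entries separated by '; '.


s1: center (-1/18, 5/18), radius 1/81; s2: center (1/4, 1/4), radius 1/10; s3: center (0, 1/2), radius 1/12; s4: center (1/18, 1/4), radius 1/81

Affine substitution under B: radii multiply and s-centers shift.
tracing s2 down its 1-map path: center (1/4, 1/4), radius 1/10
tracing s3 down its 1-map path: center (0, 1/2), radius 1/12
tracing s4 down its 2-map path: center (1/18, 1/4), radius 1/81
tracing s1 down its 2-map path: center (-1/18, 5/18), radius 1/81


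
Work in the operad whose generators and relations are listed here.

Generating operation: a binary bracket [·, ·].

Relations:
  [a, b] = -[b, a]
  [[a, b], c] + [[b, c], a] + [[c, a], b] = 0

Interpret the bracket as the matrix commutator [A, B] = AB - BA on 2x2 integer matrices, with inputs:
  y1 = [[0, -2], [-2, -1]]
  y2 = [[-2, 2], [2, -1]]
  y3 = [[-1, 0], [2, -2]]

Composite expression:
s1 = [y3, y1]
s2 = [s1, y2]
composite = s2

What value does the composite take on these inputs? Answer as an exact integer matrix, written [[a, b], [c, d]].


[[-12, 14], [-20, 12]]


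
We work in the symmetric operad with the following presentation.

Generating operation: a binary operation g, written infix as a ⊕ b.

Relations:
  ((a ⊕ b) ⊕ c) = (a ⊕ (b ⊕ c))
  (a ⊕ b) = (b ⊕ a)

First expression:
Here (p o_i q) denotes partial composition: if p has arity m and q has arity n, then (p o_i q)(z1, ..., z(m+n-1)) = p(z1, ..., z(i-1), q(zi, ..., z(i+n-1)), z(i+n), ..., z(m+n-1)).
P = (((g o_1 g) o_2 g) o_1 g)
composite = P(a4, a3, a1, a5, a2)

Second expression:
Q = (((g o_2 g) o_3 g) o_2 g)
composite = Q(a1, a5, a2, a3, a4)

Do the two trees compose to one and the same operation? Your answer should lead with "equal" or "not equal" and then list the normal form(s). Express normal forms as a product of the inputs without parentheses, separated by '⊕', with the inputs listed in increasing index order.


equal; both compose to a1 ⊕ a2 ⊕ a3 ⊕ a4 ⊕ a5

The first expression, normalized: a1 ⊕ a2 ⊕ a3 ⊕ a4 ⊕ a5
The second expression, normalized: a1 ⊕ a2 ⊕ a3 ⊕ a4 ⊕ a5
The normal forms match — equal.


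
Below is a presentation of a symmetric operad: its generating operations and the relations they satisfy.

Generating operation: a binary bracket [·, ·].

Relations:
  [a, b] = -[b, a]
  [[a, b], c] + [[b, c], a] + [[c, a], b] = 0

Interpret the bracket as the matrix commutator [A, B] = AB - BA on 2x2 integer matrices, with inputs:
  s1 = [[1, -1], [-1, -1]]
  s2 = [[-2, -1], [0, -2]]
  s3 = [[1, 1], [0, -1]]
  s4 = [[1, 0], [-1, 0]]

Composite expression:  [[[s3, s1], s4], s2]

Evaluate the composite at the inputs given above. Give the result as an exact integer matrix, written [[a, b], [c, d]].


[[0, -8], [0, 0]]

[s3, s1] = [[-1, -4], [2, 1]]
[[s3, s1], s4] = [[4, 4], [0, -4]]
[[[s3, s1], s4], s2] = [[0, -8], [0, 0]]


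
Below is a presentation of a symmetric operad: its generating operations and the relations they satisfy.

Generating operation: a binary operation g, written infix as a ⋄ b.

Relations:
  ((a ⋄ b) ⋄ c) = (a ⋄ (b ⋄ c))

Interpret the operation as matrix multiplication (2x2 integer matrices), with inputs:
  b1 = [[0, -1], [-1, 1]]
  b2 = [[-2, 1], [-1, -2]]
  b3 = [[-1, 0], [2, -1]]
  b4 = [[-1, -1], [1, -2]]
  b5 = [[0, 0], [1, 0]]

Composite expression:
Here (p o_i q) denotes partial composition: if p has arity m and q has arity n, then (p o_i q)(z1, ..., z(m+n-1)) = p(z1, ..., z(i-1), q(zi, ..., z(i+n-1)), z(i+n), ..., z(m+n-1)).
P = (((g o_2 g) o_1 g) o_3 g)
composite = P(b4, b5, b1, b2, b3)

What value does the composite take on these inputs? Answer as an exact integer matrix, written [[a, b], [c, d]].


(b4 ⋄ b5) = [[-1, 0], [-2, 0]]
(b1 ⋄ b2) = [[1, 2], [1, -3]]
((b1 ⋄ b2) ⋄ b3) = [[3, -2], [-7, 3]]
((b4 ⋄ b5) ⋄ ((b1 ⋄ b2) ⋄ b3)) = [[-3, 2], [-6, 4]]

[[-3, 2], [-6, 4]]


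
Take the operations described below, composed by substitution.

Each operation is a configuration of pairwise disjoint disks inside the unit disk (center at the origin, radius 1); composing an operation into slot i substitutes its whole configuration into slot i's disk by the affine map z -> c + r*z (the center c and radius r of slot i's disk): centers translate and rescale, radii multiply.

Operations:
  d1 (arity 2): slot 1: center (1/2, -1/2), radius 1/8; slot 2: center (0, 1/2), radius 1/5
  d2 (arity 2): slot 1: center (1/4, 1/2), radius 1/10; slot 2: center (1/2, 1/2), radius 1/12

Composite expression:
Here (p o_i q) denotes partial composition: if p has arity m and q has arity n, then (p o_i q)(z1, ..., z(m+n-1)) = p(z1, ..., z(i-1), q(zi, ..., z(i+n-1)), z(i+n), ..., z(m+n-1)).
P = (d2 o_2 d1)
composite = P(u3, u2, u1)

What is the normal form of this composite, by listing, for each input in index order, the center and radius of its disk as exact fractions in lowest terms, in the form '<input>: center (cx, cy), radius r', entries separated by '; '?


u1: center (1/2, 13/24), radius 1/60; u2: center (13/24, 11/24), radius 1/96; u3: center (1/4, 1/2), radius 1/10

Only the slot chain above each u matters under d2; compose those maps.
u3: after 1 affine step, its disk has center (1/4, 1/2), radius 1/10
u2: after 2 affine steps, its disk has center (13/24, 11/24), radius 1/96
u1: after 2 affine steps, its disk has center (1/2, 13/24), radius 1/60


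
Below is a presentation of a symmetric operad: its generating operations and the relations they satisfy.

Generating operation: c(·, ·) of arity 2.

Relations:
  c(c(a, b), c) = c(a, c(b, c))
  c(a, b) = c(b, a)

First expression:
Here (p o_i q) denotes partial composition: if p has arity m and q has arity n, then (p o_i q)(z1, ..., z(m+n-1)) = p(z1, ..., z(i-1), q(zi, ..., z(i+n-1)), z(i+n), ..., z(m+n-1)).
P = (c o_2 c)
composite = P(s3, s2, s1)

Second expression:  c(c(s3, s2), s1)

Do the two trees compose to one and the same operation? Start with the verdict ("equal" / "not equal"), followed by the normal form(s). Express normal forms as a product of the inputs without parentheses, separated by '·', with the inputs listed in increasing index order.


equal — both sides give s1 · s2 · s3

Normal form of the first expression: s1 · s2 · s3
Normal form of the second expression: s1 · s2 · s3
Both agree, so they are equal.


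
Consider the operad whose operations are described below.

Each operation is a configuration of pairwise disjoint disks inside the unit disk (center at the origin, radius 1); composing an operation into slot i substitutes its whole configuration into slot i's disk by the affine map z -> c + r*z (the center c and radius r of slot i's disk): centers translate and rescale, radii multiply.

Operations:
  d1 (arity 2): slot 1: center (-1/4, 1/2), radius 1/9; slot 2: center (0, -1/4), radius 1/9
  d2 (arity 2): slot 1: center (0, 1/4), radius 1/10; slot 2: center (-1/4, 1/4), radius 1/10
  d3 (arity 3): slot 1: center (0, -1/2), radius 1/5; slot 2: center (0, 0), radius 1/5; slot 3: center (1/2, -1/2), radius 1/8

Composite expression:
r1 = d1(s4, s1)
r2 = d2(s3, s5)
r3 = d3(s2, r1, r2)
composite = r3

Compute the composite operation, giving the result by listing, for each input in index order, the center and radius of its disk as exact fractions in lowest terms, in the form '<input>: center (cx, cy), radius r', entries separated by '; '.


s1: center (0, -1/20), radius 1/45; s2: center (0, -1/2), radius 1/5; s3: center (1/2, -15/32), radius 1/80; s4: center (-1/20, 1/10), radius 1/45; s5: center (15/32, -15/32), radius 1/80

Each s-disk chains the slot maps above it in d3; radii multiply.
tracing s2 down its 1-map path: center (0, -1/2), radius 1/5
tracing s4 down its 2-map path: center (-1/20, 1/10), radius 1/45
tracing s1 down its 2-map path: center (0, -1/20), radius 1/45
tracing s3 down its 2-map path: center (1/2, -15/32), radius 1/80
tracing s5 down its 2-map path: center (15/32, -15/32), radius 1/80


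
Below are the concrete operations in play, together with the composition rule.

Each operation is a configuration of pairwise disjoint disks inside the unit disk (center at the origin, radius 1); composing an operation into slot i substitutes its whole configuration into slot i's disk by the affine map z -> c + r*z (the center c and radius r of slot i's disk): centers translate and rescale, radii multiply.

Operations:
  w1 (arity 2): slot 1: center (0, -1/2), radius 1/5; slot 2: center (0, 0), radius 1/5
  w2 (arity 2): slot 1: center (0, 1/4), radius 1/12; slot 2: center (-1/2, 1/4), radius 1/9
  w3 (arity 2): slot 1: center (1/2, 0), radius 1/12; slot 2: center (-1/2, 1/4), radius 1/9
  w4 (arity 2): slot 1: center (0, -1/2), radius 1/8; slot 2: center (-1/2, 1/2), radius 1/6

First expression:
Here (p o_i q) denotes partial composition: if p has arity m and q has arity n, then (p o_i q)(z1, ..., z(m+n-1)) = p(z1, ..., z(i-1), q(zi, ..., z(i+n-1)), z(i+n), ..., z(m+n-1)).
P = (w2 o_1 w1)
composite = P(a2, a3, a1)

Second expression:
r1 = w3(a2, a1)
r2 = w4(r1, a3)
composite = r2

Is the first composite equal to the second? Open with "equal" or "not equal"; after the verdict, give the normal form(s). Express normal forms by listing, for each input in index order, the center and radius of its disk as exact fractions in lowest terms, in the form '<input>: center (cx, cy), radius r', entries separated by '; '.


In normal form, the first expression is a1: center (-1/2, 1/4), radius 1/9; a2: center (0, 5/24), radius 1/60; a3: center (0, 1/4), radius 1/60
In normal form, the second expression is a1: center (-1/16, -15/32), radius 1/72; a2: center (1/16, -1/2), radius 1/96; a3: center (-1/2, 1/2), radius 1/6
The forms do not match — not equal.

not equal; the first gives a1: center (-1/2, 1/4), radius 1/9; a2: center (0, 5/24), radius 1/60; a3: center (0, 1/4), radius 1/60 and the second a1: center (-1/16, -15/32), radius 1/72; a2: center (1/16, -1/2), radius 1/96; a3: center (-1/2, 1/2), radius 1/6


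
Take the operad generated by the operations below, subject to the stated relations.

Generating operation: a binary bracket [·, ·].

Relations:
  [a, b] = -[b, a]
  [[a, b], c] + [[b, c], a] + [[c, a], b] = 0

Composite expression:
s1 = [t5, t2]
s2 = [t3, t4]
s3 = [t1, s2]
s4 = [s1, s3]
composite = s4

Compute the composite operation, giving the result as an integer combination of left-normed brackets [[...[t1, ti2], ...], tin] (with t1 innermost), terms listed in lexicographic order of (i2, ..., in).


[[[[t1, t3], t4], t2], t5] - [[[[t1, t3], t4], t5], t2] - [[[[t1, t4], t3], t2], t5] + [[[[t1, t4], t3], t5], t2]

Expand each bracket as ab - ba; the t1-initial words give the coefficients.
Composite bracket: [[t5, t2], [t1, [t3, t4]]]
Full expansion: 16 signed words from ab - ba (2^4 = 16).
Keep just the words that open with t1:
  t1t3t4t2t5 (sign +1) contributes +[[[[t1, t3], t4], t2], t5]
  t1t3t4t5t2 (sign -1) contributes -[[[[t1, t3], t4], t5], t2]
  t1t4t3t2t5 (sign -1) contributes -[[[[t1, t4], t3], t2], t5]
  t1t4t3t5t2 (sign +1) contributes +[[[[t1, t4], t3], t5], t2]


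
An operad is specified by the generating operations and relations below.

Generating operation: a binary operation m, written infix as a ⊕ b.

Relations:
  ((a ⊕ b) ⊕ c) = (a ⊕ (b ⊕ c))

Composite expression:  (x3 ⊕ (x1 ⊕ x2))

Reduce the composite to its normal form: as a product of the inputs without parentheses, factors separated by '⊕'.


x3 ⊕ x1 ⊕ x2

The m-tree's shape is irrelevant; the x-reading-order decides.
(x1 ⊕ x2) reduces to x1 ⊕ x2
(x3 ⊕ (x1 ⊕ x2)) reduces to x3 ⊕ x1 ⊕ x2


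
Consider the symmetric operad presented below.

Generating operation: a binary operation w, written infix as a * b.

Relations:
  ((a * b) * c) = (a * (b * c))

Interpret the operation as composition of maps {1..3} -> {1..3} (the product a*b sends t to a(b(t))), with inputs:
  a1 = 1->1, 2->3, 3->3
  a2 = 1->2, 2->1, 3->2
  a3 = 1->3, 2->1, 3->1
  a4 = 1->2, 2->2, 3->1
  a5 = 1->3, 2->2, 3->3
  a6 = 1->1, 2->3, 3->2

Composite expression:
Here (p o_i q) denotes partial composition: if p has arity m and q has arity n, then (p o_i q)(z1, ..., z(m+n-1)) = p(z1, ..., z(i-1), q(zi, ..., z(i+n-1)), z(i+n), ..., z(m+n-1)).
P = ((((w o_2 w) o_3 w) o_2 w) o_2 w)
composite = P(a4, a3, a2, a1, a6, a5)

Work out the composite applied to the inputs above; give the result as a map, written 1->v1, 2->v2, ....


1->2, 2->2, 3->2

(a3 * a2) = 1->1, 2->3, 3->1
((a3 * a2) * a1) = 1->1, 2->1, 3->1
(a6 * a5) = 1->2, 2->3, 3->2
(((a3 * a2) * a1) * (a6 * a5)) = 1->1, 2->1, 3->1
(a4 * (((a3 * a2) * a1) * (a6 * a5))) = 1->2, 2->2, 3->2


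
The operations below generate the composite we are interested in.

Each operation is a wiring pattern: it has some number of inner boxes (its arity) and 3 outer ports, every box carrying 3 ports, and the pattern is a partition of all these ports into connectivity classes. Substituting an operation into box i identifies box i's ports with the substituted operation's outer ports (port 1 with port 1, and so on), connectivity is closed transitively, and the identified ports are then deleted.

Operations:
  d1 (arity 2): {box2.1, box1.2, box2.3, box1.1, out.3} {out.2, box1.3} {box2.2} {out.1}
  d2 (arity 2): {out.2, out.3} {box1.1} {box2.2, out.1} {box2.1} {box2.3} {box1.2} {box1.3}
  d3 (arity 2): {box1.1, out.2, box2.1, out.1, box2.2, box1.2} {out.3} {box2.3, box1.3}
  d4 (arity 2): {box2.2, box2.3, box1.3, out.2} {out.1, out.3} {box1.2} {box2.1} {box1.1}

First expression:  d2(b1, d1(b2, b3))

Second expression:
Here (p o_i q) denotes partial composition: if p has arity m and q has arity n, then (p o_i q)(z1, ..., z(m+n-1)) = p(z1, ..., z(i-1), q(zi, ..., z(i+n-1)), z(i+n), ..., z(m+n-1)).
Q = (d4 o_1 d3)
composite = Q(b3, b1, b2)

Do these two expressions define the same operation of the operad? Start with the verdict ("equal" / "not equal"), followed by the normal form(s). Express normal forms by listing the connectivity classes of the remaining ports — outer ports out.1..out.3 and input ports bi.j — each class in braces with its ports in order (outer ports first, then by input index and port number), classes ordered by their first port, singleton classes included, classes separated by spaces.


not equal — first {out.1, b2.3} {out.2, out.3} {b1.1} {b1.2} {b1.3} {b2.1, b2.2, b3.1, b3.3} {b3.2}, second {out.1, out.3} {out.2, b2.2, b2.3} {b1.1, b1.2, b3.1, b3.2} {b1.3, b3.3} {b2.1}

Normal form of the first expression: {out.1, b2.3} {out.2, out.3} {b1.1} {b1.2} {b1.3} {b2.1, b2.2, b3.1, b3.3} {b3.2}
Normal form of the second expression: {out.1, out.3} {out.2, b2.2, b2.3} {b1.1, b1.2, b3.1, b3.2} {b1.3, b3.3} {b2.1}
The normal forms differ: not equal.


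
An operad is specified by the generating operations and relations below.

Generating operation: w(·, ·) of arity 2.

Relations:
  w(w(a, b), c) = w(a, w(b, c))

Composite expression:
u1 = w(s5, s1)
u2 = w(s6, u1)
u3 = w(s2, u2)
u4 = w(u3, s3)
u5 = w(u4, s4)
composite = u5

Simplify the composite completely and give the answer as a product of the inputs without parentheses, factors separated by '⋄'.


The w-tree's shape is irrelevant; the s-reading-order decides.
w(s5, s1) collapses to s5 ⋄ s1
w(s6, w(s5, s1)) collapses to s6 ⋄ s5 ⋄ s1
w(s2, w(s6, w(s5, s1))) collapses to s2 ⋄ s6 ⋄ s5 ⋄ s1
w(w(s2, w(s6, w(s5, s1))), s3) collapses to s2 ⋄ s6 ⋄ s5 ⋄ s1 ⋄ s3
w(w(w(s2, w(s6, w(s5, s1))), s3), s4) collapses to s2 ⋄ s6 ⋄ s5 ⋄ s1 ⋄ s3 ⋄ s4

s2 ⋄ s6 ⋄ s5 ⋄ s1 ⋄ s3 ⋄ s4


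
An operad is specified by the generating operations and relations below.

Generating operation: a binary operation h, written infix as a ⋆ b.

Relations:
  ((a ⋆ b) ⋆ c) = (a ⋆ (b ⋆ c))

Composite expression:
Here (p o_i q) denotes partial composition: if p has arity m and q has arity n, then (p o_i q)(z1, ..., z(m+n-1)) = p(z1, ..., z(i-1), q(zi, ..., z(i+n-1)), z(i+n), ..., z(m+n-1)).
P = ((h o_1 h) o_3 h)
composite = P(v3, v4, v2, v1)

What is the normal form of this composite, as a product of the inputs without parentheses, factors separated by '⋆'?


The h-tree's shape is irrelevant; the v-reading-order decides.
(v3 ⋆ v4) linearizes to v3 ⋆ v4
(v2 ⋆ v1) linearizes to v2 ⋆ v1
((v3 ⋆ v4) ⋆ (v2 ⋆ v1)) linearizes to v3 ⋆ v4 ⋆ v2 ⋆ v1

v3 ⋆ v4 ⋆ v2 ⋆ v1


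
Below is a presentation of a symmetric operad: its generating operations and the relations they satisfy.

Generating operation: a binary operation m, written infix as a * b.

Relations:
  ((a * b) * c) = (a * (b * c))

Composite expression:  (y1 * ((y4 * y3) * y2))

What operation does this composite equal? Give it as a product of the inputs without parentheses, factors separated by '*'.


y1 * y4 * y3 * y2

Under associativity of m, the answer is the y's in reading order.
(y4 * y3) unparenthesizes to y4 * y3
((y4 * y3) * y2) unparenthesizes to y4 * y3 * y2
(y1 * ((y4 * y3) * y2)) unparenthesizes to y1 * y4 * y3 * y2


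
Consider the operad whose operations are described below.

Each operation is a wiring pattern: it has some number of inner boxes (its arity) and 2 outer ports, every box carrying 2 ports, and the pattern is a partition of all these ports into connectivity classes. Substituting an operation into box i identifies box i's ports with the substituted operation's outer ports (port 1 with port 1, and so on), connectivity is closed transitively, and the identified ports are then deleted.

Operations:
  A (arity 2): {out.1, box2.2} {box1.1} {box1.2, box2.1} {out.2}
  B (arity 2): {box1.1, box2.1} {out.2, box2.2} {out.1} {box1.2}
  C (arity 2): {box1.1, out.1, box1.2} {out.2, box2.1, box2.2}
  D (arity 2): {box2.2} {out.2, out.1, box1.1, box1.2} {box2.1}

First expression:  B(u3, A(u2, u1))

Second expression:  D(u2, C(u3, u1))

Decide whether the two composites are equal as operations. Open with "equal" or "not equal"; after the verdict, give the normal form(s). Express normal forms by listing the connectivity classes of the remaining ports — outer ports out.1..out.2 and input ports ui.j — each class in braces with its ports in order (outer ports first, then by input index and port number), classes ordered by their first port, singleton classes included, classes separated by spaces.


not equal; first: {out.1} {out.2} {u1.1, u2.2} {u1.2, u3.1} {u2.1} {u3.2}; second: {out.1, out.2, u2.1, u2.2} {u1.1, u1.2} {u3.1, u3.2}


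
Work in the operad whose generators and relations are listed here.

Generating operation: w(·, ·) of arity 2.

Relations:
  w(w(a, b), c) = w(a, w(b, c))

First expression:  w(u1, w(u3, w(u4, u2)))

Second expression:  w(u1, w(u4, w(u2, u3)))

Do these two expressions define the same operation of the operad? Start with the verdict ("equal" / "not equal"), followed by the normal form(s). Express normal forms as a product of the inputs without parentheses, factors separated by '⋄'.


Reducing the first expression gives u1 ⋄ u3 ⋄ u4 ⋄ u2
Reducing the second expression gives u1 ⋄ u4 ⋄ u2 ⋄ u3
They disagree, so not equal.

not equal; first: u1 ⋄ u3 ⋄ u4 ⋄ u2; second: u1 ⋄ u4 ⋄ u2 ⋄ u3


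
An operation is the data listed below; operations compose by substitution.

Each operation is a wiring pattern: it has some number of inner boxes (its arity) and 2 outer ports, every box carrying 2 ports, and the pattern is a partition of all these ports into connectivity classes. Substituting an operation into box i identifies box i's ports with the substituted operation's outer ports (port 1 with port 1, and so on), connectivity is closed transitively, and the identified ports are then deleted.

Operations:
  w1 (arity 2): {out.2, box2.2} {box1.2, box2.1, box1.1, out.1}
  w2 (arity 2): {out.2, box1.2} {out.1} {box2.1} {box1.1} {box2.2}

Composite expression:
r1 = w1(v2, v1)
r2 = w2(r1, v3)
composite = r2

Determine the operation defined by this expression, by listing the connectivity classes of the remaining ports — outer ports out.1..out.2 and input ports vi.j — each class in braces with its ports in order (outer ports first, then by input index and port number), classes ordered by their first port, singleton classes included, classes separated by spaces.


{out.1} {out.2, v1.2} {v1.1, v2.1, v2.2} {v3.1} {v3.2}

Connectivity passes through glued w2-boundaries; trace each wire chain.
w1 over (v2, v1) gives {out.1, v1.1, v2.1, v2.2} {out.2, v1.2}, out.j being that stage's outer ports
w2 over (v2, v1, v3) gives {out.1} {out.2, v1.2} {v1.1, v2.1, v2.2} {v3.1} {v3.2}, out.j being that stage's outer ports


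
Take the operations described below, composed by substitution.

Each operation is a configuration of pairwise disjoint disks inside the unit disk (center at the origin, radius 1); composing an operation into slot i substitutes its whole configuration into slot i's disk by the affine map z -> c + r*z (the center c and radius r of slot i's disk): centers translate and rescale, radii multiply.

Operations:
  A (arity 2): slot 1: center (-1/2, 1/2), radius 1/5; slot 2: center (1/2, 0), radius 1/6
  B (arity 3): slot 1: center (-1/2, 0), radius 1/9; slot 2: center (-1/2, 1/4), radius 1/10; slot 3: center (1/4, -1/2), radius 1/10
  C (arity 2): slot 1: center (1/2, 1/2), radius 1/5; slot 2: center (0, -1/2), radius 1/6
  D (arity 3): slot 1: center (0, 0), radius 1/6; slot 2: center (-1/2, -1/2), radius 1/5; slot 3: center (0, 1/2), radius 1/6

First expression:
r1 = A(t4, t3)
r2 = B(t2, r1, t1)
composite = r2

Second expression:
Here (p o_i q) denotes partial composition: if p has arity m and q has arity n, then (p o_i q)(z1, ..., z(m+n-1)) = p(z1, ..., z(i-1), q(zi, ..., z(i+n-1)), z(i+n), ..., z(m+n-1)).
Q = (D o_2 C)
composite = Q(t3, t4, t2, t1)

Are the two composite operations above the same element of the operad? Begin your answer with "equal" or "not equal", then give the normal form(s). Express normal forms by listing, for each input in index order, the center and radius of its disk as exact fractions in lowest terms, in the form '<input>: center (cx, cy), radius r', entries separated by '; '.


not equal — first t1: center (1/4, -1/2), radius 1/10; t2: center (-1/2, 0), radius 1/9; t3: center (-9/20, 1/4), radius 1/60; t4: center (-11/20, 3/10), radius 1/50, second t1: center (0, 1/2), radius 1/6; t2: center (-1/2, -3/5), radius 1/30; t3: center (0, 0), radius 1/6; t4: center (-2/5, -2/5), radius 1/25


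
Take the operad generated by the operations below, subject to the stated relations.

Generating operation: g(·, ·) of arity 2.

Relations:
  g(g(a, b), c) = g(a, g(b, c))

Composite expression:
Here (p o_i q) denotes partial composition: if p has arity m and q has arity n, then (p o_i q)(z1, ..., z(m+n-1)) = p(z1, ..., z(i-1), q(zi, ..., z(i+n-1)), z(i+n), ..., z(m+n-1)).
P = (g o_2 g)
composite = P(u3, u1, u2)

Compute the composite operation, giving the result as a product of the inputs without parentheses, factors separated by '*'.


u3 * u1 * u2

Every regrouping of g is equal, so read the u-inputs in written order.
g(u1, u2) collapses to u1 * u2
g(u3, g(u1, u2)) collapses to u3 * u1 * u2


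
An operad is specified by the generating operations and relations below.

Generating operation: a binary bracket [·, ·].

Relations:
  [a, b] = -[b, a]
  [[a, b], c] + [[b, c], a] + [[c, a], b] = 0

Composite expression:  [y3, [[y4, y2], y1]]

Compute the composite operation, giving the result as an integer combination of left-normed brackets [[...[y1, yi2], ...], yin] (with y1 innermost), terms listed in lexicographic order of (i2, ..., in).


Expand each bracket as ab - ba; the y1-initial words give the coefficients.
Composite bracket: [y3, [[y4, y2], y1]]
Each bracket splits as ab - ba, giving 8 signed words (2^3 = 8).
Coefficients come from the y1-initial words:
  y1y2y4y3 (sign -1) contributes -[[[y1, y2], y4], y3]
  y1y4y2y3 (sign +1) contributes +[[[y1, y4], y2], y3]

-[[[y1, y2], y4], y3] + [[[y1, y4], y2], y3]


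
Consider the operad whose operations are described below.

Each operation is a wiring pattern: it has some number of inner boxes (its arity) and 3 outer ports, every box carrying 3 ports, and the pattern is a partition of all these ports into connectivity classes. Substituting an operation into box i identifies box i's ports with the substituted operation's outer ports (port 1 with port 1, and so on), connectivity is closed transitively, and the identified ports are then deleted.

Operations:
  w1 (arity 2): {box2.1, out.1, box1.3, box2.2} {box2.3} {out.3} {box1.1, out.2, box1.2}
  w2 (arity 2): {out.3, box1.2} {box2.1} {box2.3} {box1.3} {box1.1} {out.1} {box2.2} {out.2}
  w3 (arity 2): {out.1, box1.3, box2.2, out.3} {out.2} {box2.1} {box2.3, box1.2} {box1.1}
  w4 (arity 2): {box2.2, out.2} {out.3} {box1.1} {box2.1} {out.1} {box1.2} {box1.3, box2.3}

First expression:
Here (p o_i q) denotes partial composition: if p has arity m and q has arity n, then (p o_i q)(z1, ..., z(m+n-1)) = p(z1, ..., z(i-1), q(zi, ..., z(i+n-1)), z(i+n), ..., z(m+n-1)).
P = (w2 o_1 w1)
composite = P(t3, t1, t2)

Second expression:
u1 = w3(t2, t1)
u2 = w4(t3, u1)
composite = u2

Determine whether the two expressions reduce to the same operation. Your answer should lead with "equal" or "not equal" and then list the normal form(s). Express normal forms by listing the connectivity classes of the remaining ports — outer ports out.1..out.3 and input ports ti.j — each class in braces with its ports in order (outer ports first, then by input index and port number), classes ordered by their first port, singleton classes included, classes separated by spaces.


Reducing the first expression gives {out.1} {out.2} {out.3, t3.1, t3.2} {t1.1, t1.2, t3.3} {t1.3} {t2.1} {t2.2} {t2.3}
Reducing the second expression gives {out.1} {out.2} {out.3} {t1.1} {t1.2, t2.3, t3.3} {t1.3, t2.2} {t2.1} {t3.1} {t3.2}
Different reductions; not equal.

not equal: they reduce to {out.1} {out.2} {out.3, t3.1, t3.2} {t1.1, t1.2, t3.3} {t1.3} {t2.1} {t2.2} {t2.3} and {out.1} {out.2} {out.3} {t1.1} {t1.2, t2.3, t3.3} {t1.3, t2.2} {t2.1} {t3.1} {t3.2}


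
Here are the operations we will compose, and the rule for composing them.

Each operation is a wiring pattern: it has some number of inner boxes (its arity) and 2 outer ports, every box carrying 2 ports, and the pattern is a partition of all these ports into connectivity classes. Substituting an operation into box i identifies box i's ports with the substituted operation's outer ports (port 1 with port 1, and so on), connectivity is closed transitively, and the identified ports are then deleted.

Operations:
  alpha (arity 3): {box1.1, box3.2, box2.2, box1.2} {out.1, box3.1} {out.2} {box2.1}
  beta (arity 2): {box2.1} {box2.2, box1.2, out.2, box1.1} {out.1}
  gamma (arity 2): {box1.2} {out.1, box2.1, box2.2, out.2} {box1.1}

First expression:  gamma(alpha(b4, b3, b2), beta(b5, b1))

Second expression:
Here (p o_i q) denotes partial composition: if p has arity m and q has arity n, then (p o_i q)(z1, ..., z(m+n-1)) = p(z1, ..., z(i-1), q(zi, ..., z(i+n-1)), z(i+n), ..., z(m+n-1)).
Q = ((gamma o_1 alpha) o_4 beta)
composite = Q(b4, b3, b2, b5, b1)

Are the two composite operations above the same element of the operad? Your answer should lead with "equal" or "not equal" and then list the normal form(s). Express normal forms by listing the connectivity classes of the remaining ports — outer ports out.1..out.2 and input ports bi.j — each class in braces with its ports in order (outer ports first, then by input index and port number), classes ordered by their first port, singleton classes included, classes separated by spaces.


equal; the common form is {out.1, out.2, b1.2, b5.1, b5.2} {b1.1} {b2.1} {b2.2, b3.2, b4.1, b4.2} {b3.1}

The first expression reduces to {out.1, out.2, b1.2, b5.1, b5.2} {b1.1} {b2.1} {b2.2, b3.2, b4.1, b4.2} {b3.1}
The second expression reduces to {out.1, out.2, b1.2, b5.1, b5.2} {b1.1} {b2.1} {b2.2, b3.2, b4.1, b4.2} {b3.1}
The normal forms match — equal.


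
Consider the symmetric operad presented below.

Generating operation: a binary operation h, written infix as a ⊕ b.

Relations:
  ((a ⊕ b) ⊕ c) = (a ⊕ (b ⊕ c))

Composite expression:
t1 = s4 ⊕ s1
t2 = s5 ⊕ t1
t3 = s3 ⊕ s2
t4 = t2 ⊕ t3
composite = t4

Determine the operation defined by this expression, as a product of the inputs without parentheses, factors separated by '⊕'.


s5 ⊕ s4 ⊕ s1 ⊕ s3 ⊕ s2

Under associativity of h, the answer is the s's in reading order.
(s4 ⊕ s1) flattens to s4 ⊕ s1
(s5 ⊕ (s4 ⊕ s1)) flattens to s5 ⊕ s4 ⊕ s1
(s3 ⊕ s2) flattens to s3 ⊕ s2
((s5 ⊕ (s4 ⊕ s1)) ⊕ (s3 ⊕ s2)) flattens to s5 ⊕ s4 ⊕ s1 ⊕ s3 ⊕ s2


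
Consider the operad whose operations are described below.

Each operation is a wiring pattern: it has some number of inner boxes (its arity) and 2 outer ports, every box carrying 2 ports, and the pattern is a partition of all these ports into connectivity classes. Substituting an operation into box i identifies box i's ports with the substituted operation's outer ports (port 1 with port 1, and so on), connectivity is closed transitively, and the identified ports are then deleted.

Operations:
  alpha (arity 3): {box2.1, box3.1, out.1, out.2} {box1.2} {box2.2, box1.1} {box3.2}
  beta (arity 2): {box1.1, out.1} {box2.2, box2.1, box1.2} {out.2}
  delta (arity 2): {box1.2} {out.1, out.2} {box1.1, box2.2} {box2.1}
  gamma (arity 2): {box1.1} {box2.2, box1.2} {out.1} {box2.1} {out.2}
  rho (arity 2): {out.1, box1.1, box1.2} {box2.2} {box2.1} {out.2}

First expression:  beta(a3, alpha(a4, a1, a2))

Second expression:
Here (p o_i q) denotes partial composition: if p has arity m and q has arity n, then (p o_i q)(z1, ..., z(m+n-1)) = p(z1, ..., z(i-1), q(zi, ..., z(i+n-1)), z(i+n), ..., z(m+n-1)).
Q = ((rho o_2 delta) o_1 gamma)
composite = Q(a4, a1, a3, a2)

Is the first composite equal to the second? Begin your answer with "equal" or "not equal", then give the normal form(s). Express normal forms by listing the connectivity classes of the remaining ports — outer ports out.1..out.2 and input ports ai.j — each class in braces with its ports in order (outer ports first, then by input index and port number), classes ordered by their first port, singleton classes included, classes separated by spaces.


not equal: they reduce to {out.1, a3.1} {out.2} {a1.1, a2.1, a3.2} {a1.2, a4.1} {a2.2} {a4.2} and {out.1} {out.2} {a1.1} {a1.2, a4.2} {a2.1} {a2.2, a3.1} {a3.2} {a4.1}

Normal form of the first expression: {out.1, a3.1} {out.2} {a1.1, a2.1, a3.2} {a1.2, a4.1} {a2.2} {a4.2}
Normal form of the second expression: {out.1} {out.2} {a1.1} {a1.2, a4.2} {a2.1} {a2.2, a3.1} {a3.2} {a4.1}
They disagree, so not equal.
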